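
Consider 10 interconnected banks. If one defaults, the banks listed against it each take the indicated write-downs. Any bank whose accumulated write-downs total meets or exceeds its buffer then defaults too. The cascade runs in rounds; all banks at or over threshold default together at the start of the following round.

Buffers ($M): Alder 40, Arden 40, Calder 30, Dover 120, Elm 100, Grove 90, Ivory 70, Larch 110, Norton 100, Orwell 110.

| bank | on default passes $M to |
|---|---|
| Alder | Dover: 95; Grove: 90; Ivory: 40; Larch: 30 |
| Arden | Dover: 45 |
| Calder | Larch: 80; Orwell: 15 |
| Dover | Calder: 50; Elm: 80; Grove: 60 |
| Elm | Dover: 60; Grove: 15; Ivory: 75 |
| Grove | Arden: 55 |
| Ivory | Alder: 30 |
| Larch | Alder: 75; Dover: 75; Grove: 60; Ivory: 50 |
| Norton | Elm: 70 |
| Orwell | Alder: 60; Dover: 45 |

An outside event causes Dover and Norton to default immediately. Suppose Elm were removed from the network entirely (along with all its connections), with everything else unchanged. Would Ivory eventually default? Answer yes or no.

With Elm removed:
Round 1 — Dover, Norton default (initial).
  Calder: +50 → 50 ≥ 30
  Grove: +60 → 60 < 90
Round 2 — Calder defaults.
  Larch: +80 → 80 < 110
  Orwell: +15 → 15 < 110
No further defaults.

no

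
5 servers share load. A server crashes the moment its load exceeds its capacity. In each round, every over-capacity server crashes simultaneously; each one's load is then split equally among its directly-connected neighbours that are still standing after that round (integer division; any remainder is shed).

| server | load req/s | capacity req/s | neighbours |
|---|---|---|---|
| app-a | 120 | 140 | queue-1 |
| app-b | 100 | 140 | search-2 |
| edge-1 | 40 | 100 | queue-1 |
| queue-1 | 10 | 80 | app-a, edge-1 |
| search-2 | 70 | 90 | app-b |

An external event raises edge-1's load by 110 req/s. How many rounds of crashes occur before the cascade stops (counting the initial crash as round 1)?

Round 1 — edge-1 at 150 > 100. edge-1 crashes.
  edge-1 sheds 150 req/s to queue-1: 150 each.
    queue-1: 10+150 = 160 > 80
Round 2 — queue-1 crashes.
  queue-1 sheds 160 req/s to app-a: 160 each.
    app-a: 120+160 = 280 > 140
Round 3 — app-a crashes.
  app-a sheds 280 req/s: no online neighbours, lost.
No further crashes.

3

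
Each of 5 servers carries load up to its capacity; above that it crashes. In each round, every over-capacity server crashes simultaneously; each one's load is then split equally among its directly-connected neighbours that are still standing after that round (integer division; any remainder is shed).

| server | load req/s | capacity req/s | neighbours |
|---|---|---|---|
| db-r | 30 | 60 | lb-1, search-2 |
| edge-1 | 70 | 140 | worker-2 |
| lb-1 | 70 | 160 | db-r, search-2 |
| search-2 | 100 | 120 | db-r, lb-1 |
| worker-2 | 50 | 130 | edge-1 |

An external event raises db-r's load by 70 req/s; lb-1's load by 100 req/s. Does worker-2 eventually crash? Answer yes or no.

no

Round 1 — db-r at 100 > 60; lb-1 at 170 > 160. db-r, lb-1 crash.
  db-r sheds 100 req/s to search-2: 100 each.
    search-2: 100+100 = 200 > 120
  lb-1 sheds 170 req/s to search-2: 170 each.
    search-2: 200+170 = 370 > 120
Round 2 — search-2 crashes.
  search-2 sheds 370 req/s: no online neighbours, lost.
No further crashes.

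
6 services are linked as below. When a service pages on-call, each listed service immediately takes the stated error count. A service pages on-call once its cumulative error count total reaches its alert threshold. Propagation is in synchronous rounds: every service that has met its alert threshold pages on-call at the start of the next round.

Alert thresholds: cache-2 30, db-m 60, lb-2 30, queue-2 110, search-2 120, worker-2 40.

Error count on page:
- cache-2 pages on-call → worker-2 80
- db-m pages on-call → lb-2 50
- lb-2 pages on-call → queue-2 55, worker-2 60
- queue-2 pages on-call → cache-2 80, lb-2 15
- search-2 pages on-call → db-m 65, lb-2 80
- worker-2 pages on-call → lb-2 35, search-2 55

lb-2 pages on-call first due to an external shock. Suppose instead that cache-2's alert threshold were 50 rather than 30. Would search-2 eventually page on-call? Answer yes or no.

no

With cache-2's alert threshold at 50:
Round 1 — lb-2 pages on-call (initial).
  queue-2: +55 → 55 < 110
  worker-2: +60 → 60 ≥ 40
Round 2 — worker-2 pages on-call.
  search-2: +55 → 55 < 120
No further pages.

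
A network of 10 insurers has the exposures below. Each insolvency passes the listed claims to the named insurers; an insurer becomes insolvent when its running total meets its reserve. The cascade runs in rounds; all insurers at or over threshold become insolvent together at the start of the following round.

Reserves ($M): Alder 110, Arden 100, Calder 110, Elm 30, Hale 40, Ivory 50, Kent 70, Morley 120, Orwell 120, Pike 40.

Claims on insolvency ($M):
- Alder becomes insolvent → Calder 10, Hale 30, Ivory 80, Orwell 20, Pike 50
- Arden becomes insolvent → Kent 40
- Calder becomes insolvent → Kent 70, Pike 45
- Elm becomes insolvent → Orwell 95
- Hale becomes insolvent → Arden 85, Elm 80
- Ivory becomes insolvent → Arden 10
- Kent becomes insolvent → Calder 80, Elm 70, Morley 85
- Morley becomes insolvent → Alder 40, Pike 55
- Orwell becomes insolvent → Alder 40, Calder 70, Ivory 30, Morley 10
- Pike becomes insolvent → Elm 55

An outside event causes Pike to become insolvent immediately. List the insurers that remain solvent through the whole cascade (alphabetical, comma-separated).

Alder, Arden, Calder, Hale, Ivory, Kent, Morley, Orwell

Round 1 — Pike becomes insolvent (initial).
  Elm: +55 → 55 ≥ 30
Round 2 — Elm becomes insolvent.
  Orwell: +95 → 95 < 120
No further insolvencies.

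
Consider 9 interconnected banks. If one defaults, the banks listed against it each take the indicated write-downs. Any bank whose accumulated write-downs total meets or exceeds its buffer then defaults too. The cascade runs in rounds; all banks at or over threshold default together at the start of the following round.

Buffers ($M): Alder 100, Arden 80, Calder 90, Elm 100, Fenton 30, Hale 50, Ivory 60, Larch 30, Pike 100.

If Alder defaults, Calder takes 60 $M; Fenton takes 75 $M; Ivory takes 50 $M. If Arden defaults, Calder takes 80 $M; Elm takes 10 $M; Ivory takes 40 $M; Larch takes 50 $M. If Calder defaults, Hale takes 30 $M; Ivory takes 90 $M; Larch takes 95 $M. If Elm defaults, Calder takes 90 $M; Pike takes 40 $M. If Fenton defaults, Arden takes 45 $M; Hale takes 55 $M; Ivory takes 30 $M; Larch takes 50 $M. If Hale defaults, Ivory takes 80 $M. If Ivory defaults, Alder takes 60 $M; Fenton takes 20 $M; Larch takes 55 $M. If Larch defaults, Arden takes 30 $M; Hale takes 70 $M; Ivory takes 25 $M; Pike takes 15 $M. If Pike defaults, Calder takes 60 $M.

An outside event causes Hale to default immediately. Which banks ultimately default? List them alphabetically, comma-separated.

Hale, Ivory, Larch

Round 1 — Hale defaults (initial).
  Ivory: +80 → 80 ≥ 60
Round 2 — Ivory defaults.
  Alder: +60 → 60 < 100
  Fenton: +20 → 20 < 30
  Larch: +55 → 55 ≥ 30
Round 3 — Larch defaults.
  Arden: +30 → 30 < 80
  Pike: +15 → 15 < 100
No further defaults.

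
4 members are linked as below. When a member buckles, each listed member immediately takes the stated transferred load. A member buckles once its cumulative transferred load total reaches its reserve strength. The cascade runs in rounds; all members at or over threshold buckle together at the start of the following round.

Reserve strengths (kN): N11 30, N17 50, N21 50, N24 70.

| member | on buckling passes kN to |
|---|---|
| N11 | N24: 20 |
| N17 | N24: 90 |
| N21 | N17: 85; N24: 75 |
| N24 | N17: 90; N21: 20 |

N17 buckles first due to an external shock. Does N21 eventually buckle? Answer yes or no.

no

Round 1 — N17 buckles (initial).
  N24: +90 → 90 ≥ 70
Round 2 — N24 buckles.
  N21: +20 → 20 < 50
No further bucklings.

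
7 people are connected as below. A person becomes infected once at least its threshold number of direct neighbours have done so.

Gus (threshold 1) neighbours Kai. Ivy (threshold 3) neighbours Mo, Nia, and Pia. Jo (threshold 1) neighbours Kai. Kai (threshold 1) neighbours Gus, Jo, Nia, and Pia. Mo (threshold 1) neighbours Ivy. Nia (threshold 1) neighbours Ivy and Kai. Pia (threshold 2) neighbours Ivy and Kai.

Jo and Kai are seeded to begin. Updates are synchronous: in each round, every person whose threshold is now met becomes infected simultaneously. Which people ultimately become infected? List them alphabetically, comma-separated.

Gus, Jo, Kai, Nia

Round 1 — Jo, Kai become infected (initial).
Round 2 — checking thresholds:
  Gus: 1 of 1 neighbours ≥ 1, becomes infected.
  Nia: 1 of 2 neighbours ≥ 1, becomes infected.
  Pia: 1 of 2 neighbours < 2, below threshold.
Round 3 — no new infections; cascade stops.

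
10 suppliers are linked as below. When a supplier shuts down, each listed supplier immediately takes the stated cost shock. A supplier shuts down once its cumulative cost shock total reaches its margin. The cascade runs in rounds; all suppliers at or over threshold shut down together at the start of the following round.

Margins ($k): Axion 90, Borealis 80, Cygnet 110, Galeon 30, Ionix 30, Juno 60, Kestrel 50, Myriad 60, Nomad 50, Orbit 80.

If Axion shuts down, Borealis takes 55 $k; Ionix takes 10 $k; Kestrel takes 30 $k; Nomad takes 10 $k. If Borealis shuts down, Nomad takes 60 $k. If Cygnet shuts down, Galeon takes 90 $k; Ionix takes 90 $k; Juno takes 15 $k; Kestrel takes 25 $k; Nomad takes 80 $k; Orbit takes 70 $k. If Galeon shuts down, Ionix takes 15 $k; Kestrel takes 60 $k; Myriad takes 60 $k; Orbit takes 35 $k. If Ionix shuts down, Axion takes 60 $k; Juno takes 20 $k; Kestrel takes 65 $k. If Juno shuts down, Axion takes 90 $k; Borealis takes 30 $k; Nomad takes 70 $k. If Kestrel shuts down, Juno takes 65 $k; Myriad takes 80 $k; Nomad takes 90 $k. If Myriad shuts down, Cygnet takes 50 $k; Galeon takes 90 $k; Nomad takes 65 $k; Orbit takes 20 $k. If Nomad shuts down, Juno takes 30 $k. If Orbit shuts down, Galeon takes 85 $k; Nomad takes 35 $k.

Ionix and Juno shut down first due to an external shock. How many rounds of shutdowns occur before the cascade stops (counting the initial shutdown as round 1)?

Round 1 — Ionix, Juno shut down (initial).
  Axion: +60+90 → 150 ≥ 90
  Borealis: +30 → 30 < 80
  Kestrel: +65 → 65 ≥ 50
  Nomad: +70 → 70 ≥ 50
Round 2 — Axion, Kestrel, Nomad shut down.
  Borealis: +55 → 85 ≥ 80
  Myriad: +80 → 80 ≥ 60
Round 3 — Borealis, Myriad shut down.
  Cygnet: +50 → 50 < 110
  Galeon: +90 → 90 ≥ 30
  Orbit: +20 → 20 < 80
Round 4 — Galeon shuts down.
  Orbit: +35 → 55 < 80
No further shutdowns.

4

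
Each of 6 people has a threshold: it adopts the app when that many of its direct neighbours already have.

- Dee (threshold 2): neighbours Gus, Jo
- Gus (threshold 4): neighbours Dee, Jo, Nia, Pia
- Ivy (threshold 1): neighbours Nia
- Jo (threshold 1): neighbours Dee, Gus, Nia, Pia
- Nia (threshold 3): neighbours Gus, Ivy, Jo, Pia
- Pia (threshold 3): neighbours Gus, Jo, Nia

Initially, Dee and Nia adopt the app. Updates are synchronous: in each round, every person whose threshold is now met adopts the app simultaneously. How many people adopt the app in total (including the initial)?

Round 1 — Dee, Nia adopt the app (initial).
Round 2 — checking thresholds:
  Gus: 2 of 4 neighbours < 4, below threshold.
  Ivy: 1 of 1 neighbours ≥ 1, adopts the app.
  Jo: 2 of 4 neighbours ≥ 1, adopts the app.
  Pia: 1 of 3 neighbours < 3, below threshold.
Round 3 — no new adoptions; cascade stops.

4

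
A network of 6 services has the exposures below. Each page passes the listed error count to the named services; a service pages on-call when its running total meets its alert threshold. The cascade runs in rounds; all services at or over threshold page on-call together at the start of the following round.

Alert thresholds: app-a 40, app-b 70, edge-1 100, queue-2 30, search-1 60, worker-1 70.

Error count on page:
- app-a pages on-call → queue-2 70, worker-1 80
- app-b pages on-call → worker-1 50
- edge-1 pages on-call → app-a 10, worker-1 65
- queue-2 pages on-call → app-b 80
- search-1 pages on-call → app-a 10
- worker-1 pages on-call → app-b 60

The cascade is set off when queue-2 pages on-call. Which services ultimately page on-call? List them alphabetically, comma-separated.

app-b, queue-2

Round 1 — queue-2 pages on-call (initial).
  app-b: +80 → 80 ≥ 70
Round 2 — app-b pages on-call.
  worker-1: +50 → 50 < 70
No further pages.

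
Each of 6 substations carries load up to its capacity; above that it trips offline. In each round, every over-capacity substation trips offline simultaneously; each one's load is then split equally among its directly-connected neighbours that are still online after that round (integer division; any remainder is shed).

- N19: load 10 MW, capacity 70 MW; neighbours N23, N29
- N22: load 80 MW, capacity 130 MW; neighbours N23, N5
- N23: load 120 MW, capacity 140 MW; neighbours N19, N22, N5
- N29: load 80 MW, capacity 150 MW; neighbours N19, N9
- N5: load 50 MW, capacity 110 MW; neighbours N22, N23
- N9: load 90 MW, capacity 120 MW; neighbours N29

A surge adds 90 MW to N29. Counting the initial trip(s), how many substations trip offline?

Round 1 — N29 at 170 > 150. N29 trips offline.
  N29 sheds 170 MW to N19, N9: 85 each.
    N19: 10+85 = 95 > 70
    N9: 90+85 = 175 > 120
Round 2 — N19, N9 trip offline.
  N19 sheds 95 MW to N23: 95 each.
    N23: 120+95 = 215 > 140
  N9 sheds 175 MW: no online neighbours, lost.
Round 3 — N23 trips offline.
  N23 sheds 215 MW to N22, N5: 107 each (1 lost).
    N22: 80+107 = 187 > 130
    N5: 50+107 = 157 > 110
Round 4 — N22, N5 trip offline.
  N22 sheds 187 MW: no online neighbours, lost.
  N5 sheds 157 MW: no online neighbours, lost.
No further trips.

6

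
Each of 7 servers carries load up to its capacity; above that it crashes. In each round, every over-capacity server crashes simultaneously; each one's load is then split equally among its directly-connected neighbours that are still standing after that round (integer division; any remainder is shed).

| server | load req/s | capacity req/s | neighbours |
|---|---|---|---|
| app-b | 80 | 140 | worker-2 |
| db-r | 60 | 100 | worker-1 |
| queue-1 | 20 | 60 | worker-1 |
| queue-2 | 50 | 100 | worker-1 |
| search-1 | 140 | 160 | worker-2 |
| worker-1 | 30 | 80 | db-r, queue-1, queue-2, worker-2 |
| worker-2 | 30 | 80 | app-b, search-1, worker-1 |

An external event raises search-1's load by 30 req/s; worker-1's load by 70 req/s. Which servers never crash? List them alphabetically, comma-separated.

Round 1 — search-1 at 170 > 160; worker-1 at 100 > 80. search-1, worker-1 crash.
  search-1 sheds 170 req/s to worker-2: 170 each.
    worker-2: 30+170 = 200 > 80
  worker-1 sheds 100 req/s to db-r, queue-1, queue-2, worker-2: 25 each.
    db-r: 60+25 = 85 ≤ 100
    queue-1: 20+25 = 45 ≤ 60
    queue-2: 50+25 = 75 ≤ 100
    worker-2: 200+25 = 225 > 80
Round 2 — worker-2 crashes.
  worker-2 sheds 225 req/s to app-b: 225 each.
    app-b: 80+225 = 305 > 140
Round 3 — app-b crashes.
  app-b sheds 305 req/s: no online neighbours, lost.
No further crashes.

db-r, queue-1, queue-2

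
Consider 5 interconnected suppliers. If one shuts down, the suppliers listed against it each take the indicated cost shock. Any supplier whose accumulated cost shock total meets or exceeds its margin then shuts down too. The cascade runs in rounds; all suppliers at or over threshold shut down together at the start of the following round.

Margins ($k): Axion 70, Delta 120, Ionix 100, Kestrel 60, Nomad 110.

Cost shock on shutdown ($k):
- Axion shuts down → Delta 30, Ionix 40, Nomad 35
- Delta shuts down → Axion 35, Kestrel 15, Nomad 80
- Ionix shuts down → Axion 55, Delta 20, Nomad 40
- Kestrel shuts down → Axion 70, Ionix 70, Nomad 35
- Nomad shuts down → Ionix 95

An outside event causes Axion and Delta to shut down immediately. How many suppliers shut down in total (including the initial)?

4

Round 1 — Axion, Delta shut down (initial).
  Ionix: +40 → 40 < 100
  Kestrel: +15 → 15 < 60
  Nomad: +35+80 → 115 ≥ 110
Round 2 — Nomad shuts down.
  Ionix: +95 → 135 ≥ 100
Round 3 — Ionix shuts down.
No further shutdowns.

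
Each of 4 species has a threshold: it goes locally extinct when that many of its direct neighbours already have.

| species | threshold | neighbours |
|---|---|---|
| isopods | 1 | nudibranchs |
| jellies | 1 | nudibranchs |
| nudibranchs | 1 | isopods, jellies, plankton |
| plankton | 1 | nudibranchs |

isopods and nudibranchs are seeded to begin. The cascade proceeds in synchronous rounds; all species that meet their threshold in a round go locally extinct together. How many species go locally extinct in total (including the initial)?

Round 1 — isopods, nudibranchs go locally extinct (initial).
Round 2 — checking thresholds:
  jellies: 1 of 1 neighbours ≥ 1, goes locally extinct.
  plankton: 1 of 1 neighbours ≥ 1, goes locally extinct.
Round 3 — no new extinctions; cascade stops.

4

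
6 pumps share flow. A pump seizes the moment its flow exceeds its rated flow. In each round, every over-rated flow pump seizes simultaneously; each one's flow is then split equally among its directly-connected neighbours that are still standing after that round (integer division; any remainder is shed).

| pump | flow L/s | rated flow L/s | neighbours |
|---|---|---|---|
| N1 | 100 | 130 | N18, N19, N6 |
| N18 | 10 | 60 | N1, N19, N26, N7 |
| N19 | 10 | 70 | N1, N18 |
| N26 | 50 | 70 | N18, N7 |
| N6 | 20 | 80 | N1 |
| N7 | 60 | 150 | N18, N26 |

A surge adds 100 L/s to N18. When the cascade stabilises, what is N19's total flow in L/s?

37

Round 1 — N18 at 110 > 60. N18 seizes.
  N18 sheds 110 L/s to N1, N19, N26, N7: 27 each (2 lost).
    N1: 100+27 = 127 ≤ 130
    N19: 10+27 = 37 ≤ 70
    N26: 50+27 = 77 > 70
    N7: 60+27 = 87 ≤ 150
Round 2 — N26 seizes.
  N26 sheds 77 L/s to N7: 77 each.
    N7: 87+77 = 164 > 150
Round 3 — N7 seizes.
  N7 sheds 164 L/s: no online neighbours, lost.
No further seizures.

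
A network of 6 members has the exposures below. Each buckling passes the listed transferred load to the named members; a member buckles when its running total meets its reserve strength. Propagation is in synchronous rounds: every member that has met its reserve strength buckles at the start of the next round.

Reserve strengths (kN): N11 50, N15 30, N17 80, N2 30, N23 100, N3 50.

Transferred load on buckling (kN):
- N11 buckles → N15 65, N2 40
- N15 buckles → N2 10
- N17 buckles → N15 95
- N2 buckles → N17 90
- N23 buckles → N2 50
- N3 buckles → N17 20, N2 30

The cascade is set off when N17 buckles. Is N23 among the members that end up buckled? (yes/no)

Round 1 — N17 buckles (initial).
  N15: +95 → 95 ≥ 30
Round 2 — N15 buckles.
  N2: +10 → 10 < 30
No further bucklings.

no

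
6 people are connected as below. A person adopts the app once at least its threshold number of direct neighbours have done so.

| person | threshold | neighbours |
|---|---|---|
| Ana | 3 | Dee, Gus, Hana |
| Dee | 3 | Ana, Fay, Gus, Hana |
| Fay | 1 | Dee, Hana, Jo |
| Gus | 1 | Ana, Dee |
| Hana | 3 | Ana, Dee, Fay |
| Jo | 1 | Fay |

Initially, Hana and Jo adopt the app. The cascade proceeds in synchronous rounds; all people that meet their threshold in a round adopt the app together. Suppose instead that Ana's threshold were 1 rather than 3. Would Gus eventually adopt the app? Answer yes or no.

With Ana's threshold at 1:
Round 1 — Hana, Jo adopt the app (initial).
Round 2 — checking thresholds:
  Ana: 1 of 3 neighbours ≥ 1, adopts the app.
  Dee: 1 of 4 neighbours < 3, not yet.
  Fay: 2 of 3 neighbours ≥ 1, adopts the app.
Round 3 — checking thresholds:
  Dee: 3 of 4 neighbours ≥ 3, adopts the app.
  Gus: 1 of 2 neighbours ≥ 1, adopts the app.
Round 4 — no new adoptions; cascade stops.

yes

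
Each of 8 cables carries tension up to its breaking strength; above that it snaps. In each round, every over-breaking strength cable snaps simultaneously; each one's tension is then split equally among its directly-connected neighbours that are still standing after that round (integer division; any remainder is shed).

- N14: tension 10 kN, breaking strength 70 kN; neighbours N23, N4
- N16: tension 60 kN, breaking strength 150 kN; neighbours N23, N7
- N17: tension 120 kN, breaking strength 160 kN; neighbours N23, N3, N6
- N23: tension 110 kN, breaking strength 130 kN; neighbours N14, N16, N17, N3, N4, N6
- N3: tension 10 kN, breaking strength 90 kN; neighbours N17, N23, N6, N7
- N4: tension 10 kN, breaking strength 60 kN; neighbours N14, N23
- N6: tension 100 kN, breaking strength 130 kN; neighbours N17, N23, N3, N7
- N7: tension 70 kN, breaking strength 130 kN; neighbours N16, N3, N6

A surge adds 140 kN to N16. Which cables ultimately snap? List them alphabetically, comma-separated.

Round 1 — N16 at 200 > 150. N16 snaps.
  N16 sheds 200 kN to N23, N7: 100 each.
    N23: 110+100 = 210 > 130
    N7: 70+100 = 170 > 130
Round 2 — N23, N7 snap.
  N23 sheds 210 kN to N14, N17, N3, N4, N6: 42 each.
    N14: 10+42 = 52 ≤ 70
    N17: 120+42 = 162 > 160
    N3: 10+42 = 52 ≤ 90
    N4: 10+42 = 52 ≤ 60
    N6: 100+42 = 142 > 130
  N7 sheds 170 kN to N3, N6: 85 each.
    N3: 52+85 = 137 > 90
    N6: 142+85 = 227 > 130
Round 3 — N17, N3, N6 snap.
  N17 sheds 162 kN: no online neighbours, lost.
  N3 sheds 137 kN: no online neighbours, lost.
  N6 sheds 227 kN: no online neighbours, lost.
No further breaks.

N16, N17, N23, N3, N6, N7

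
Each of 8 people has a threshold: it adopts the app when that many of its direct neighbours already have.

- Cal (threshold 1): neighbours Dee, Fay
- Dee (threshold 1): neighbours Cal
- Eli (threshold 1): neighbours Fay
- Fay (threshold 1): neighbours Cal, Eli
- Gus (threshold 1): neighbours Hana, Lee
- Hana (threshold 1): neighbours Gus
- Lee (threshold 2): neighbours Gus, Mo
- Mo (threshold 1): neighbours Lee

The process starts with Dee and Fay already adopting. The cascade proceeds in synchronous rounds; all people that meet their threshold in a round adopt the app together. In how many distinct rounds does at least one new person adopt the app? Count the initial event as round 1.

Round 1 — Dee, Fay adopt the app (initial).
Round 2 — checking thresholds:
  Cal: 2 of 2 neighbours ≥ 1, adopts the app.
  Eli: 1 of 1 neighbours ≥ 1, adopts the app.
Round 3 — no new adoptions; cascade stops.

2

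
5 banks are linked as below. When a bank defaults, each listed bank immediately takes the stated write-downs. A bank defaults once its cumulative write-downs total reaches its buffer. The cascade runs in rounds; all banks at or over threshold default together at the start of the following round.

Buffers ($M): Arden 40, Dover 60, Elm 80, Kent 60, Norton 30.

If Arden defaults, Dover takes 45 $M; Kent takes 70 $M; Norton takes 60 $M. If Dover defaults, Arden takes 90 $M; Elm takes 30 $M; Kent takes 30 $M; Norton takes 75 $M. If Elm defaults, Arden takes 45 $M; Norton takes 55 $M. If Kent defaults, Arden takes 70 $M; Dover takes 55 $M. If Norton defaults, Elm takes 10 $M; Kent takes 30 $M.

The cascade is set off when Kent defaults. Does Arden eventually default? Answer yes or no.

yes

Round 1 — Kent defaults (initial).
  Arden: +70 → 70 ≥ 40
  Dover: +55 → 55 < 60
Round 2 — Arden defaults.
  Dover: +45 → 100 ≥ 60
  Norton: +60 → 60 ≥ 30
Round 3 — Dover, Norton default.
  Elm: +30+10 → 40 < 80
No further defaults.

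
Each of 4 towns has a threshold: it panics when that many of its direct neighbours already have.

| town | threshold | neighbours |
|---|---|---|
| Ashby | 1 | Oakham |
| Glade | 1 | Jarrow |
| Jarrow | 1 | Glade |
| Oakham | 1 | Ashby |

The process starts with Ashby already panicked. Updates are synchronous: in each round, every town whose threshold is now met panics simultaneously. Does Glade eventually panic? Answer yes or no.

no

Round 1 — Ashby panics (initial).
Round 2 — checking thresholds:
  Oakham: 1 of 1 neighbours ≥ 1, panics.
Round 3 — no new panics; cascade stops.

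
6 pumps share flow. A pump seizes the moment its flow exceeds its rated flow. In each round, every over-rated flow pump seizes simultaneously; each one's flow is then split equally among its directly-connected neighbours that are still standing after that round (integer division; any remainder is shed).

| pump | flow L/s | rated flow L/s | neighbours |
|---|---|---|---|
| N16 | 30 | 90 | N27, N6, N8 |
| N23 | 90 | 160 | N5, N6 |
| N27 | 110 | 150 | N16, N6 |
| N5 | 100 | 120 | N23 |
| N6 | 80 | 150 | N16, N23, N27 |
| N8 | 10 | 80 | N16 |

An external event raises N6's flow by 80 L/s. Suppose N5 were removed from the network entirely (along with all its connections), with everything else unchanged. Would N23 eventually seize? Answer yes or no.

With N5 removed:
Round 1 — N6 at 160 > 150. N6 seizes.
  N6 sheds 160 L/s to N16, N23, N27: 53 each (1 lost).
    N16: 30+53 = 83 ≤ 90
    N23: 90+53 = 143 ≤ 160
    N27: 110+53 = 163 > 150
Round 2 — N27 seizes.
  N27 sheds 163 L/s to N16: 163 each.
    N16: 83+163 = 246 > 90
Round 3 — N16 seizes.
  N16 sheds 246 L/s to N8: 246 each.
    N8: 10+246 = 256 > 80
Round 4 — N8 seizes.
  N8 sheds 256 L/s: no online neighbours, lost.
No further seizures.

no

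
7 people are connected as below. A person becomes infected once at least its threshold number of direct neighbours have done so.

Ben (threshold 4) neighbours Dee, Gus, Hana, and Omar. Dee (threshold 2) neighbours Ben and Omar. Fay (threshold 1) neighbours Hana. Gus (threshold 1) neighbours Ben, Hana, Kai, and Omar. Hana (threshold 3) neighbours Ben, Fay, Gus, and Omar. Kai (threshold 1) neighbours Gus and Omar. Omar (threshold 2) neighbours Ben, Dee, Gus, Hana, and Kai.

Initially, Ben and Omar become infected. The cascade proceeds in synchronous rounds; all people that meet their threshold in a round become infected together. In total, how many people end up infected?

7

Round 1 — Ben, Omar become infected (initial).
Round 2 — checking thresholds:
  Dee: 2 of 2 neighbours ≥ 2, becomes infected.
  Gus: 2 of 4 neighbours ≥ 1, becomes infected.
  Hana: 2 of 4 neighbours < 3, holds.
  Kai: 1 of 2 neighbours ≥ 1, becomes infected.
Round 3 — checking thresholds:
  Hana: 3 of 4 neighbours ≥ 3, becomes infected.
Round 4 — checking thresholds:
  Fay: 1 of 1 neighbours ≥ 1, becomes infected.
Round 5 — no new infections; cascade stops.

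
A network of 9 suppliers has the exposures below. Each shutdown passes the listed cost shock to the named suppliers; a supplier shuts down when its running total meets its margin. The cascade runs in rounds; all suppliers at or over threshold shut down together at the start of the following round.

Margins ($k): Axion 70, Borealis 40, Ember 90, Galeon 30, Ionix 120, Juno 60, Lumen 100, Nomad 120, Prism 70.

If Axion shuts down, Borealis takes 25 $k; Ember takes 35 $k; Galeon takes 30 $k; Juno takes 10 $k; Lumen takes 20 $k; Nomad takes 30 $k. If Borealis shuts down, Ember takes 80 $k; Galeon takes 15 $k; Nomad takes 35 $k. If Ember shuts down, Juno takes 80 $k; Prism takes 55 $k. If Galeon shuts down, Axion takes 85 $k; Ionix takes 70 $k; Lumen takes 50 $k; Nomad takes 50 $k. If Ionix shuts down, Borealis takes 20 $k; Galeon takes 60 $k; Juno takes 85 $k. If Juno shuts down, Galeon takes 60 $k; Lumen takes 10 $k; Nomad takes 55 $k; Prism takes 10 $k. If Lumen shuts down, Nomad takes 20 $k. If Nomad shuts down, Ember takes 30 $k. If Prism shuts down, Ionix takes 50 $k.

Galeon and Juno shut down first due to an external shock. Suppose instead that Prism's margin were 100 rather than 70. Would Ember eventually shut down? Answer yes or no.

no

With Prism's margin at 100:
Round 1 — Galeon, Juno shut down (initial).
  Axion: +85 → 85 ≥ 70
  Ionix: +70 → 70 < 120
  Lumen: +50+10 → 60 < 100
  Nomad: +50+55 → 105 < 120
  Prism: +10 → 10 < 100
Round 2 — Axion shuts down.
  Borealis: +25 → 25 < 40
  Ember: +35 → 35 < 90
  Lumen: +20 → 80 < 100
  Nomad: +30 → 135 ≥ 120
Round 3 — Nomad shuts down.
  Ember: +30 → 65 < 90
No further shutdowns.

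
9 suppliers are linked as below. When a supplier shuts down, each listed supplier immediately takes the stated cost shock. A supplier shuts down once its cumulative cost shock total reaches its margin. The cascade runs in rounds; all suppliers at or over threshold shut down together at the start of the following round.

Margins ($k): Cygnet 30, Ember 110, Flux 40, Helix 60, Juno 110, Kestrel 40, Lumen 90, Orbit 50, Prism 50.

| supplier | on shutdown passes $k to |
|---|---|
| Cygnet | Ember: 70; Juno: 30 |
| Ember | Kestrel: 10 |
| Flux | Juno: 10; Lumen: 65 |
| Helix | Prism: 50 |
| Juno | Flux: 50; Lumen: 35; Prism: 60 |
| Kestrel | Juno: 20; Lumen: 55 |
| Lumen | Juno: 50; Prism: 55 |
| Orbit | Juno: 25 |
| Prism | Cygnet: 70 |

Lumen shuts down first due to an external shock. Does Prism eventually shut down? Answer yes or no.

Round 1 — Lumen shuts down (initial).
  Juno: +50 → 50 < 110
  Prism: +55 → 55 ≥ 50
Round 2 — Prism shuts down.
  Cygnet: +70 → 70 ≥ 30
Round 3 — Cygnet shuts down.
  Ember: +70 → 70 < 110
  Juno: +30 → 80 < 110
No further shutdowns.

yes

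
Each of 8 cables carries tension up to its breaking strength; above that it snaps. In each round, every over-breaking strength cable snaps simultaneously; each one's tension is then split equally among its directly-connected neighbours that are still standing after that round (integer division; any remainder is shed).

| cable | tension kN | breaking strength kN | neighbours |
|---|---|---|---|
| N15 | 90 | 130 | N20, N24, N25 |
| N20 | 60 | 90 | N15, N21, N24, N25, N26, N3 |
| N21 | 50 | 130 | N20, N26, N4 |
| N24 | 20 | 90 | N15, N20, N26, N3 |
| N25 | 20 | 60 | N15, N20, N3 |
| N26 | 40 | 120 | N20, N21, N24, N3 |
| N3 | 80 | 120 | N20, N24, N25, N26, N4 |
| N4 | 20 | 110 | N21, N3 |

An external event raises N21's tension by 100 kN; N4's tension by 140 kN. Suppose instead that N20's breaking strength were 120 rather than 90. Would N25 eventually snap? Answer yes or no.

With N20's breaking strength at 120:
Round 1 — N21 at 150 > 130; N4 at 160 > 110. N21, N4 snap.
  N21 sheds 150 kN to N20, N26: 75 each.
    N20: 60+75 = 135 > 120
    N26: 40+75 = 115 ≤ 120
  N4 sheds 160 kN to N3: 160 each.
    N3: 80+160 = 240 > 120
Round 2 — N20, N3 snap.
  N20 sheds 135 kN to N15, N24, N25, N26: 33 each (3 lost).
    N15: 90+33 = 123 ≤ 130
    N24: 20+33 = 53 ≤ 90
    N25: 20+33 = 53 ≤ 60
    N26: 115+33 = 148 > 120
  N3 sheds 240 kN to N24, N25, N26: 80 each.
    N24: 53+80 = 133 > 90
    N25: 53+80 = 133 > 60
    N26: 148+80 = 228 > 120
Round 3 — N24, N25, N26 snap.
  N24 sheds 133 kN to N15: 133 each.
    N15: 123+133 = 256 > 130
  N25 sheds 133 kN to N15: 133 each.
    N15: 256+133 = 389 > 130
  N26 sheds 228 kN: no online neighbours, lost.
Round 4 — N15 snaps.
  N15 sheds 389 kN: no online neighbours, lost.
No further breaks.

yes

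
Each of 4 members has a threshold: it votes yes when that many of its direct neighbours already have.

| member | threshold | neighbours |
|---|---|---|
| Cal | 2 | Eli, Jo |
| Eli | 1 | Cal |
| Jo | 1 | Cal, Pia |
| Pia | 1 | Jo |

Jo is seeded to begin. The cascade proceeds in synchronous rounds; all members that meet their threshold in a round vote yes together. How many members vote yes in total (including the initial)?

Round 1 — Jo votes yes (initial).
Round 2 — checking thresholds:
  Cal: 1 of 2 neighbours < 2, below threshold.
  Pia: 1 of 1 neighbours ≥ 1, votes yes.
Round 3 — no new yes votes; cascade stops.

2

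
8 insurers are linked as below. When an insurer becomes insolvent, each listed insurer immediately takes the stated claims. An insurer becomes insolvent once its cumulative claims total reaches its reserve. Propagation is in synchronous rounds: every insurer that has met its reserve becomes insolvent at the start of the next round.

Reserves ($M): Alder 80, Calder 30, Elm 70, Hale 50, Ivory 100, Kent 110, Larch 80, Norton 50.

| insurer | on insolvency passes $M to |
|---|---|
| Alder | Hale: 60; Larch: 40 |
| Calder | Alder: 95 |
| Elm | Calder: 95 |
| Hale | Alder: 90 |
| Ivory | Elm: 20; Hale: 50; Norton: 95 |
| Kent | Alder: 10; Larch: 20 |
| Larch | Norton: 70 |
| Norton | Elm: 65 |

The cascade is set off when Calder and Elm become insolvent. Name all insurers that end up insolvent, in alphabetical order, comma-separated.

Round 1 — Calder, Elm become insolvent (initial).
  Alder: +95 → 95 ≥ 80
Round 2 — Alder becomes insolvent.
  Hale: +60 → 60 ≥ 50
  Larch: +40 → 40 < 80
Round 3 — Hale becomes insolvent.
No further insolvencies.

Alder, Calder, Elm, Hale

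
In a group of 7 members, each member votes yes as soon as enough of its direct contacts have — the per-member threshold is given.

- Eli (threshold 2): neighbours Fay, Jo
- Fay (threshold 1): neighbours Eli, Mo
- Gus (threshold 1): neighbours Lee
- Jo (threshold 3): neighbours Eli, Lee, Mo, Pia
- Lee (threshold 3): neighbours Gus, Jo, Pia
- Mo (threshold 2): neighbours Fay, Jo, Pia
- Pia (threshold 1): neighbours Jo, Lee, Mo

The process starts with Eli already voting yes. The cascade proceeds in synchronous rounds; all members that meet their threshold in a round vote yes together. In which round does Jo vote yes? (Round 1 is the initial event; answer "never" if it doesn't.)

never

Round 1 — Eli votes yes (initial).
Round 2 — checking thresholds:
  Fay: 1 of 2 neighbours ≥ 1, votes yes.
  Jo: 1 of 4 neighbours < 3, not yet.
Round 3 — no new yes votes; cascade stops.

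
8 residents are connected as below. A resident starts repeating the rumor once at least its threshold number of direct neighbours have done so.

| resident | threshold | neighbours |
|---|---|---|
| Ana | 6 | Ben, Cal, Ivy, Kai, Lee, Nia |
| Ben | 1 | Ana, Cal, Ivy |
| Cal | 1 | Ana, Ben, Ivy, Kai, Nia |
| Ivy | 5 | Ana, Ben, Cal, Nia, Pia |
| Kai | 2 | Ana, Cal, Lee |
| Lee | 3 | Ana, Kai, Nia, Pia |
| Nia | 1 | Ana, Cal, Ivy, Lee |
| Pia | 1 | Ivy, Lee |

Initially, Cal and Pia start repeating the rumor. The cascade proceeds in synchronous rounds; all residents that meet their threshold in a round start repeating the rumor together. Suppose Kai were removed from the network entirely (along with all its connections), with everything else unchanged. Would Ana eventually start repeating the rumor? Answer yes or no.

no

With Kai removed:
Round 1 — Cal, Pia start repeating the rumor (initial).
Round 2 — checking thresholds:
  Ana: 1 of 5 neighbours < 6, not yet.
  Ben: 1 of 3 neighbours ≥ 1, starts repeating the rumor.
  Ivy: 2 of 5 neighbours < 5, not yet.
  Lee: 1 of 3 neighbours < 3, not yet.
  Nia: 1 of 4 neighbours ≥ 1, starts repeating the rumor.
Round 3 — no new spreads; cascade stops.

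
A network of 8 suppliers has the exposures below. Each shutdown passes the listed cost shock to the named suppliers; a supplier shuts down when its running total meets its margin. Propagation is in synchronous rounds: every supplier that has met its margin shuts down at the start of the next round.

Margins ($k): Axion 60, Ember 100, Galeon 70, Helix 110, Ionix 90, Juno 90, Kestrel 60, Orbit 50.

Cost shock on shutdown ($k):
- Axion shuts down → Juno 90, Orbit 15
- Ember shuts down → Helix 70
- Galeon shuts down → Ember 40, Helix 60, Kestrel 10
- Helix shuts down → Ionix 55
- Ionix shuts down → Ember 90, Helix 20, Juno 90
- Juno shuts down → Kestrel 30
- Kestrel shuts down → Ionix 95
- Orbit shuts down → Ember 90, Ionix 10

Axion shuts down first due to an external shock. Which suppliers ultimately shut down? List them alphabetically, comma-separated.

Round 1 — Axion shuts down (initial).
  Juno: +90 → 90 ≥ 90
  Orbit: +15 → 15 < 50
Round 2 — Juno shuts down.
  Kestrel: +30 → 30 < 60
No further shutdowns.

Axion, Juno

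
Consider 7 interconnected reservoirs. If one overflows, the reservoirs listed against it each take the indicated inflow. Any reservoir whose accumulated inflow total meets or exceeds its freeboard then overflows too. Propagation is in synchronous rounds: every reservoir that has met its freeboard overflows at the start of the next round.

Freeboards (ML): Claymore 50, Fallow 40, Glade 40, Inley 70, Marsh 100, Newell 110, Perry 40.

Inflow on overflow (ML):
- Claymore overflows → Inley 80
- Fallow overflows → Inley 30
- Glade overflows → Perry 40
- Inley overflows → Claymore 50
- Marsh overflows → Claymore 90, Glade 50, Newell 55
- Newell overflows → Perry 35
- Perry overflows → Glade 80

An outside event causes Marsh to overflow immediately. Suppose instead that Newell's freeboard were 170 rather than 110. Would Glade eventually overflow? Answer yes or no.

With Newell's freeboard at 170:
Round 1 — Marsh overflows (initial).
  Claymore: +90 → 90 ≥ 50
  Glade: +50 → 50 ≥ 40
  Newell: +55 → 55 < 170
Round 2 — Claymore, Glade overflow.
  Inley: +80 → 80 ≥ 70
  Perry: +40 → 40 ≥ 40
Round 3 — Inley, Perry overflow.
No further overflows.

yes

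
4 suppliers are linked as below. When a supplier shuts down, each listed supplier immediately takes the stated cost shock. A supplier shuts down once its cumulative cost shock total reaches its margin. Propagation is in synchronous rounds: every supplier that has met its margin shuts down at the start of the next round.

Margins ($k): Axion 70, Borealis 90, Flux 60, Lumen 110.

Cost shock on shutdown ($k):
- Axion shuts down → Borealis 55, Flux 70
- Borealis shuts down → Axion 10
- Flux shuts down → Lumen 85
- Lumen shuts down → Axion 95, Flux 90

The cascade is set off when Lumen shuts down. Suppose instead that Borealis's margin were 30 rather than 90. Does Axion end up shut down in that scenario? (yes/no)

yes

With Borealis's margin at 30:
Round 1 — Lumen shuts down (initial).
  Axion: +95 → 95 ≥ 70
  Flux: +90 → 90 ≥ 60
Round 2 — Axion, Flux shut down.
  Borealis: +55 → 55 ≥ 30
Round 3 — Borealis shuts down.
No further shutdowns.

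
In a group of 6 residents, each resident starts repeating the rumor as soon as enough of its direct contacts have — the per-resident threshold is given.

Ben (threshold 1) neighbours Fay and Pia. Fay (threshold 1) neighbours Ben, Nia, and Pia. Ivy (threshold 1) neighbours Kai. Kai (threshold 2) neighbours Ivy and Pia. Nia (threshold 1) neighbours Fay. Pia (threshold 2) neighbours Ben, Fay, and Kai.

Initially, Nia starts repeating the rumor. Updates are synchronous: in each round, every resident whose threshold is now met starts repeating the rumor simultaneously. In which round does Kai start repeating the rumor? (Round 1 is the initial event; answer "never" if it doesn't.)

Round 1 — Nia starts repeating the rumor (initial).
Round 2 — checking thresholds:
  Fay: 1 of 3 neighbours ≥ 1, starts repeating the rumor.
Round 3 — checking thresholds:
  Ben: 1 of 2 neighbours ≥ 1, starts repeating the rumor.
  Pia: 1 of 3 neighbours < 2, holds.
Round 4 — checking thresholds:
  Pia: 2 of 3 neighbours ≥ 2, starts repeating the rumor.
Round 5 — no new spreads; cascade stops.

never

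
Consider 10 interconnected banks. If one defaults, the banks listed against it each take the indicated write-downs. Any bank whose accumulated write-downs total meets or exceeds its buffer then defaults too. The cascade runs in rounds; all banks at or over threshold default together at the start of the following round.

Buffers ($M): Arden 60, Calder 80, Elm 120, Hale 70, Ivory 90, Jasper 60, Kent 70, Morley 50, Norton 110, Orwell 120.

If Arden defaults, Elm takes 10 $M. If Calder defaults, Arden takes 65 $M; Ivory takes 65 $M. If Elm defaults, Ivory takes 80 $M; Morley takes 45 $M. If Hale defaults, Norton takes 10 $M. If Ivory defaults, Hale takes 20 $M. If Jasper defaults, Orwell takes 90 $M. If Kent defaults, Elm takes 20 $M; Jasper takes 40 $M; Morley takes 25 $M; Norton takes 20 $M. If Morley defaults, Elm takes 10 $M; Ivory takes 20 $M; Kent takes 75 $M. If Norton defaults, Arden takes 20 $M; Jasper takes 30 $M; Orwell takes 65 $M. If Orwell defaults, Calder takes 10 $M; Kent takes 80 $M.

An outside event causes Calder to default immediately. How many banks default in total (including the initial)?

2

Round 1 — Calder defaults (initial).
  Arden: +65 → 65 ≥ 60
  Ivory: +65 → 65 < 90
Round 2 — Arden defaults.
  Elm: +10 → 10 < 120
No further defaults.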